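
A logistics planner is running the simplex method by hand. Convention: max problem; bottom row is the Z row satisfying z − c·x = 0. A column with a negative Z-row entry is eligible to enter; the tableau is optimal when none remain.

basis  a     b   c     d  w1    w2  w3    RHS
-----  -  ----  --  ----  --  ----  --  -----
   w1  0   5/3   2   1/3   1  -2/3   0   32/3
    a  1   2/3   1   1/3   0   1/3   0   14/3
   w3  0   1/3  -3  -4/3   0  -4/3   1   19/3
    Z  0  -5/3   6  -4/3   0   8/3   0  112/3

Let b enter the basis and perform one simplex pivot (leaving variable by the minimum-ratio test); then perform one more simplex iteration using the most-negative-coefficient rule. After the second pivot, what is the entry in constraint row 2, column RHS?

2

Ratio test on column b — row 1: (32/3)/(5/3) = 32/5; row 2: (14/3)/(2/3) = 7; row 3: (19/3)/(1/3) = 19. Minimum is 32/5 at row 1 (w1 leaves); pivot element 5/3.
Divide row 1 by 5/3; eliminate column b from the other rows.
Second iteration: most negative Z-row entry is -1 in column d, so d enters.
Ratio test on column d — row 1: (32/5)/(1/5) = 32; row 2: (2/5)/(1/5) = 2; row 3: entry -7/5 ≤ 0. Minimum is 2 at row 2 (a leaves); pivot element 1/5.
Divide row 2 by 1/5; eliminate column d from the other rows.
After both pivots, the entry at constraint row 2, column RHS is 2.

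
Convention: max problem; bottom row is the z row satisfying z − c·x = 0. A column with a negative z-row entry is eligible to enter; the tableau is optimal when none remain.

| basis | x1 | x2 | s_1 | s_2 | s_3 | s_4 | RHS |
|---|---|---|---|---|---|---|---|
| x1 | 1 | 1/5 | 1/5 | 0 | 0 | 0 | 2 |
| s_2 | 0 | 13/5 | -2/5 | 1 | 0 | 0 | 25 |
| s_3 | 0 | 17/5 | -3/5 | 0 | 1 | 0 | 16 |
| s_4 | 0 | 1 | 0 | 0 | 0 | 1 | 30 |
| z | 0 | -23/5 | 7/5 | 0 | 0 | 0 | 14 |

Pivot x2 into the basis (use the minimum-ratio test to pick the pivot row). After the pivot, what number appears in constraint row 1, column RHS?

Ratio test on column x2 — row 1: 2/(1/5) = 10; row 2: 25/(13/5) = 125/13; row 3: 16/(17/5) = 80/17; row 4: 30/1 = 30. Minimum is 80/17 at row 3 (s_3 leaves); pivot element 17/5.
Divide row 3 by 17/5; eliminate column x2 from the other rows.
Row 1 update in column RHS: 2 − (1/5)·(80/17) = 18/17.

18/17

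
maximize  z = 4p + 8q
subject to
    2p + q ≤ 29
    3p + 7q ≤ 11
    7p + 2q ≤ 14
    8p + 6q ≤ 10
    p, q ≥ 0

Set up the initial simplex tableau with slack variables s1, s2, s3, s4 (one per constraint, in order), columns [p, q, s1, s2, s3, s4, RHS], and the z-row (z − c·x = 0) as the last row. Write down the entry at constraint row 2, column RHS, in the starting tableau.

The RHS of constraint 2 is b_2 = 11.

11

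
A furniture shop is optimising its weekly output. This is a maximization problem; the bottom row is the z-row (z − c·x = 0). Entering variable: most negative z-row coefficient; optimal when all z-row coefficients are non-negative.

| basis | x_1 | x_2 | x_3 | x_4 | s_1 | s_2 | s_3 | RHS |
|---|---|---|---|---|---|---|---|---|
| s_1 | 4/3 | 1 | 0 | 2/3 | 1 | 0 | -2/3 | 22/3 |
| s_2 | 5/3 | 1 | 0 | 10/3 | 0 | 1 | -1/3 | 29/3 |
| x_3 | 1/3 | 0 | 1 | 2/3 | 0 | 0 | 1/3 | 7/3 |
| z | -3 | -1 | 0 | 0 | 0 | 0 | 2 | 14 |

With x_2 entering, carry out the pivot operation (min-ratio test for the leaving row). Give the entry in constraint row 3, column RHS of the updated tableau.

7/3

Ratio test on column x_2 — row 1: (22/3)/1 = 22/3; row 2: (29/3)/1 = 29/3; row 3: entry 0 ≤ 0. Minimum is 22/3 at row 1 (s_1 leaves); pivot element 1.
Divide row 1 by 1; eliminate column x_2 from the other rows.
Row 3 update in column RHS: 7/3 − 0·(22/3) = 7/3.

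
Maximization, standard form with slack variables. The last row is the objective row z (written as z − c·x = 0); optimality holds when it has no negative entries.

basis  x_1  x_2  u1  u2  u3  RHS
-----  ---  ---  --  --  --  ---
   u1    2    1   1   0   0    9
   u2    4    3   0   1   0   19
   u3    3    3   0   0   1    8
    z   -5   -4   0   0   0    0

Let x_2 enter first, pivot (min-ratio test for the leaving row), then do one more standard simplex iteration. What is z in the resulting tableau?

40/3

Ratio test on column x_2 — row 1: 9/1 = 9; row 2: 19/3 = 19/3; row 3: 8/3 = 8/3. Minimum is 8/3 at row 3 (u3 leaves); pivot element 3.
Pivot on row 3; the z-row RHS becomes 0 − (-4)·(8/3) = 32/3.
Next entering variable (most negative z-row entry -1): x_1.
Ratio test on column x_1 — row 1: (19/3)/1 = 19/3; row 2: 11/1 = 11; row 3: (8/3)/1 = 8/3. Minimum is 8/3 at row 3 (x_2 leaves); pivot element 1.
After the second pivot the z-row RHS is 32/3 − (-1)·(8/3) = 40/3.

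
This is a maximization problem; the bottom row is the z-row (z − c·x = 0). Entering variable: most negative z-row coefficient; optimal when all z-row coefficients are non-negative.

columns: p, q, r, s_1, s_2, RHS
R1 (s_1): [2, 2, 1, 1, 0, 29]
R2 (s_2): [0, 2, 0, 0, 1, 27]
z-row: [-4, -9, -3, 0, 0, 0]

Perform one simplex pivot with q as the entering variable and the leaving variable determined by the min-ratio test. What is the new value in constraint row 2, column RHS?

27/2

Ratio test on column q — row 1: 29/2 = 29/2; row 2: 27/2 = 27/2. Minimum is 27/2 at row 2 (s_2 leaves); pivot element 2.
Divide row 2 by 2; eliminate column q from the other rows.
In the new row 2, the RHS entry is the old entry divided by the pivot: 27/2 = 27/2.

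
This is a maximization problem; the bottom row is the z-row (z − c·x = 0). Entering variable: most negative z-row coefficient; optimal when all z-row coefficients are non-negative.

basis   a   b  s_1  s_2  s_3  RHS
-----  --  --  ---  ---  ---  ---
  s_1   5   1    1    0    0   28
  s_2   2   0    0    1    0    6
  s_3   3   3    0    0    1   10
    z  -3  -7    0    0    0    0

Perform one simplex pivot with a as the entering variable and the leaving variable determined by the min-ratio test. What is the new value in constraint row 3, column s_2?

-3/2

Ratio test on column a — row 1: 28/5 = 28/5; row 2: 6/2 = 3; row 3: 10/3 = 10/3. Minimum is 3 at row 2 (s_2 leaves); pivot element 2.
Divide row 2 by 2; eliminate column a from the other rows.
Row 3 update in column s_2: 0 − 3·(1/2) = -3/2.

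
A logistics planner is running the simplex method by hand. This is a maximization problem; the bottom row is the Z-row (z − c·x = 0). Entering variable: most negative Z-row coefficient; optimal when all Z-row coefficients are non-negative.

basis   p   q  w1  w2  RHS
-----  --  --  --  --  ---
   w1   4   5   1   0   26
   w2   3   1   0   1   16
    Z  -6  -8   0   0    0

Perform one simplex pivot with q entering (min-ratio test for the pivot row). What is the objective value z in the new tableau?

208/5

Ratio test on column q — row 1: 26/5 = 26/5; row 2: 16/1 = 16. Minimum is 26/5 at row 1 (w1 leaves); pivot element 5.
Pivot on row 1; the Z-row RHS becomes 0 − (-8)·(26/5) = 208/5.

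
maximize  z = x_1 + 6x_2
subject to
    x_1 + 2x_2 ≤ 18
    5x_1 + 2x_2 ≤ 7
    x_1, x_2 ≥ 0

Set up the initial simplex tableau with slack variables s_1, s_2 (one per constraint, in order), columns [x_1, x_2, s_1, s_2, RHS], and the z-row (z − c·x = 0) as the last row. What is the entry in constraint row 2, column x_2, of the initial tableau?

2

Constraint 2 has coefficient 2 on x_2.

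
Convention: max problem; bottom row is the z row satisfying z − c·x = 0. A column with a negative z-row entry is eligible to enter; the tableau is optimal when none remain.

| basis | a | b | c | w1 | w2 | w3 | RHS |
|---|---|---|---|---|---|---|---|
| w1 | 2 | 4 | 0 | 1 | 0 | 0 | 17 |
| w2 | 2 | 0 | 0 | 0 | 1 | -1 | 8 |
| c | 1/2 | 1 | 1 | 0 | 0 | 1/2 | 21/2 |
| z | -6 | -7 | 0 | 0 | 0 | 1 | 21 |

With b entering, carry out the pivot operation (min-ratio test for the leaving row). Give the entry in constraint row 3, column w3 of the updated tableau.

Ratio test on column b — row 1: 17/4 = 17/4; row 2: entry 0 ≤ 0; row 3: (21/2)/1 = 21/2. Minimum is 17/4 at row 1 (w1 leaves); pivot element 4.
Divide row 1 by 4; eliminate column b from the other rows.
Row 3 update in column w3: 1/2 − 1·0 = 1/2.

1/2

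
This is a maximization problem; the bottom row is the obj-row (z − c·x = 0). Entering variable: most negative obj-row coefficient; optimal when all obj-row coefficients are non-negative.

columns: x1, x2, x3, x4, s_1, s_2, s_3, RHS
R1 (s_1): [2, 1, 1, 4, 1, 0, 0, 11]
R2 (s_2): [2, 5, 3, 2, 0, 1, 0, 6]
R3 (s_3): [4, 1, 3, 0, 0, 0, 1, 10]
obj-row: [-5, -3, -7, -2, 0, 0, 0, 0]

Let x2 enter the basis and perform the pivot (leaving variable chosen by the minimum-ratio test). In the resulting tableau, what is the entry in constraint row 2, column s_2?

Ratio test on column x2 — row 1: 11/1 = 11; row 2: 6/5 = 6/5; row 3: 10/1 = 10. Minimum is 6/5 at row 2 (s_2 leaves); pivot element 5.
Divide row 2 by 5; eliminate column x2 from the other rows.
In the new row 2, the s_2 entry is the old entry divided by the pivot: 1/5 = 1/5.

1/5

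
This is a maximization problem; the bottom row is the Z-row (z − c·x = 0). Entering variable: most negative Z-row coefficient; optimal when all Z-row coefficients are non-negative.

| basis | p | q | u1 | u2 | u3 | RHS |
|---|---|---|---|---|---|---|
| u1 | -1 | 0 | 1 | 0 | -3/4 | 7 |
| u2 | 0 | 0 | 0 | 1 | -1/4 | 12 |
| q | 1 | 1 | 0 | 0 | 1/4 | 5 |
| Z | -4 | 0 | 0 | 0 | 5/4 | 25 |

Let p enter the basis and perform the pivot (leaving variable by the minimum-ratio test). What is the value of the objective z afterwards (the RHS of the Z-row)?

45

Ratio test on column p — row 1: entry -1 ≤ 0; row 2: entry 0 ≤ 0; row 3: 5/1 = 5. Minimum is 5 at row 3 (q leaves); pivot element 1.
Pivot on row 3; the Z-row RHS becomes 25 − (-4)·5 = 45.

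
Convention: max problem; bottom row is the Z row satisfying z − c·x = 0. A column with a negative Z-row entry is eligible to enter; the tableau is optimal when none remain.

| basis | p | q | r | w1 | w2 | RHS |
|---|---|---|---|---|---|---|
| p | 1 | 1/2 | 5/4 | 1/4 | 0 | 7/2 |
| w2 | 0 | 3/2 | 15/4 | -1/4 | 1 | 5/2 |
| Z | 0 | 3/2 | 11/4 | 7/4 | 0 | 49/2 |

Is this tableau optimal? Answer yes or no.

yes

Every Z-row coefficient is ≥ 0, so the tableau is optimal.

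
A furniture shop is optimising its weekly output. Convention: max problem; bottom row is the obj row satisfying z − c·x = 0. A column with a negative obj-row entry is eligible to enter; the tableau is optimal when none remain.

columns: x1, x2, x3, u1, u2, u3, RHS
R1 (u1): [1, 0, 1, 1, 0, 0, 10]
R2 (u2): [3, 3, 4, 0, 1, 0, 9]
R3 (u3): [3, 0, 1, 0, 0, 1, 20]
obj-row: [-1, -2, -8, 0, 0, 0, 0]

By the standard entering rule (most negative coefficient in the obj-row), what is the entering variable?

Negative obj-row entries: x1: -1, x2: -2, x3: -8.
The most negative is -8 in column x3, so x3 enters.

x3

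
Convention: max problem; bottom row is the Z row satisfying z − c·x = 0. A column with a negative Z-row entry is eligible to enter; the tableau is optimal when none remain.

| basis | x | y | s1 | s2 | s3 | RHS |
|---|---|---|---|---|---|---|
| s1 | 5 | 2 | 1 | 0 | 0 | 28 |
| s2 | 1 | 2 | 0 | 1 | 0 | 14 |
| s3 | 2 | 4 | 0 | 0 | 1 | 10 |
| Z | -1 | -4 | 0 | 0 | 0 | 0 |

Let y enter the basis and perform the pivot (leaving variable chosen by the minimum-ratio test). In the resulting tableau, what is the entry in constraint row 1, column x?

Ratio test on column y — row 1: 28/2 = 14; row 2: 14/2 = 7; row 3: 10/4 = 5/2. Minimum is 5/2 at row 3 (s3 leaves); pivot element 4.
Divide row 3 by 4; eliminate column y from the other rows.
Row 1 update in column x: 5 − 2·(1/2) = 4.

4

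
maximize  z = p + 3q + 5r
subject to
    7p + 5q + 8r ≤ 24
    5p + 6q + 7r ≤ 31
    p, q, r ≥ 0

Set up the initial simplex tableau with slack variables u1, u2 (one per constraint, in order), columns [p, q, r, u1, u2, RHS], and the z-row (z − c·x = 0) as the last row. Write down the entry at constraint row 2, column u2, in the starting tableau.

1

Slack u2 belongs to constraint 2; its column is the unit vector e_2, so the entry in row 2 is 1.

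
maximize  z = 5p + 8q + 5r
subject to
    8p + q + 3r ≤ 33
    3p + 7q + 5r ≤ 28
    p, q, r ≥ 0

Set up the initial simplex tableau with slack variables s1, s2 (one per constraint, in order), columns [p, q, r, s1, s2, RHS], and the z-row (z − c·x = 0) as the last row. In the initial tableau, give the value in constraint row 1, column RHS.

The RHS of constraint 1 is b_1 = 33.

33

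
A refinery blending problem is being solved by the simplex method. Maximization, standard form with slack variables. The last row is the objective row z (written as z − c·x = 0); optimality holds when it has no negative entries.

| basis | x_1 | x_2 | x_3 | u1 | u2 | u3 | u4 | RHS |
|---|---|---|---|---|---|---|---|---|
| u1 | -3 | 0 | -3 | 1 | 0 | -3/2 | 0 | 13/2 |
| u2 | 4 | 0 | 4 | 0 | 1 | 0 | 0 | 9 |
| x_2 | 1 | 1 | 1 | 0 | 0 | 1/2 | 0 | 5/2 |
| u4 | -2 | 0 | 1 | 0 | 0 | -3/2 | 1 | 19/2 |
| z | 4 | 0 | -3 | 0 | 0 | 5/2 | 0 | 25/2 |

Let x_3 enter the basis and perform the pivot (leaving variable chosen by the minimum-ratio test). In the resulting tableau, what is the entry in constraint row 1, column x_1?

0

Ratio test on column x_3 — row 1: entry -3 ≤ 0; row 2: 9/4 = 9/4; row 3: (5/2)/1 = 5/2; row 4: (19/2)/1 = 19/2. Minimum is 9/4 at row 2 (u2 leaves); pivot element 4.
Divide row 2 by 4; eliminate column x_3 from the other rows.
Row 1 update in column x_1: -3 − (-3)·1 = 0.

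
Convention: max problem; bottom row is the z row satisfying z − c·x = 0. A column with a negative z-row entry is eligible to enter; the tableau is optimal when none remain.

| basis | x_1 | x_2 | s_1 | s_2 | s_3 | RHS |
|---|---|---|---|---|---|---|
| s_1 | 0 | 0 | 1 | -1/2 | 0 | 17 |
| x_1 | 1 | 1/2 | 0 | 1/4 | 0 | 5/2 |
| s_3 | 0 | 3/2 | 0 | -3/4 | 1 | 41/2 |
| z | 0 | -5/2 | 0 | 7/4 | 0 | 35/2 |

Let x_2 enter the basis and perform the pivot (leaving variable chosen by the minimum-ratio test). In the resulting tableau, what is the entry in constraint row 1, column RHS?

17

Ratio test on column x_2 — row 1: entry 0 ≤ 0; row 2: (5/2)/(1/2) = 5; row 3: (41/2)/(3/2) = 41/3. Minimum is 5 at row 2 (x_1 leaves); pivot element 1/2.
Divide row 2 by 1/2; eliminate column x_2 from the other rows.
Row 1 update in column RHS: 17 − 0·5 = 17.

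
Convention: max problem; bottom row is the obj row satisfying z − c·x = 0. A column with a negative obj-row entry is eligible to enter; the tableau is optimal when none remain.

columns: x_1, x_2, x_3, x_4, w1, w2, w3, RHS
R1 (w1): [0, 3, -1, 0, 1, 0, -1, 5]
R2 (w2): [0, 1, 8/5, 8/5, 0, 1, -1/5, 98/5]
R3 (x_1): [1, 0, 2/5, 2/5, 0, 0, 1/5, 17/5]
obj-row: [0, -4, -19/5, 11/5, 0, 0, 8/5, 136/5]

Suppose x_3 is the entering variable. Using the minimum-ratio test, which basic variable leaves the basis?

Column x_3 entries and ratios — w1: -1 ≤ 0, skip; w2: (98/5)/(8/5) = 49/4; x_1: (17/5)/(2/5) = 17/2.
Smallest ratio is 17/2 in the row of x_1, so x_1 leaves.

x_1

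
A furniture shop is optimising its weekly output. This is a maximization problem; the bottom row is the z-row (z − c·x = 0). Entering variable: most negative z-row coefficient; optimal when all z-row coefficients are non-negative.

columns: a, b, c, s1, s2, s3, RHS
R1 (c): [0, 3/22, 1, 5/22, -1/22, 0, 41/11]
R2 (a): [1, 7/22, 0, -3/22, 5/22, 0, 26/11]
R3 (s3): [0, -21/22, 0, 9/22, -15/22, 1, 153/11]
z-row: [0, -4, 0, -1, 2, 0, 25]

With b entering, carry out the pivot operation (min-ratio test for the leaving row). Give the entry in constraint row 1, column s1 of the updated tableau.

2/7

Ratio test on column b — row 1: (41/11)/(3/22) = 82/3; row 2: (26/11)/(7/22) = 52/7; row 3: entry -21/22 ≤ 0. Minimum is 52/7 at row 2 (a leaves); pivot element 7/22.
Divide row 2 by 7/22; eliminate column b from the other rows.
Row 1 update in column s1: 5/22 − (3/22)·(-3/7) = 2/7.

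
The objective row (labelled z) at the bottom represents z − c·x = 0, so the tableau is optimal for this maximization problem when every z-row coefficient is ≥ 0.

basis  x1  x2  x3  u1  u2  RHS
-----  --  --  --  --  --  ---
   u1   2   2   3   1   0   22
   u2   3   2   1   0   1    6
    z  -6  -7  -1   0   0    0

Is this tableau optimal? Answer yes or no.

The z-row has a negative entry -7 in column x2, so it is not optimal.

no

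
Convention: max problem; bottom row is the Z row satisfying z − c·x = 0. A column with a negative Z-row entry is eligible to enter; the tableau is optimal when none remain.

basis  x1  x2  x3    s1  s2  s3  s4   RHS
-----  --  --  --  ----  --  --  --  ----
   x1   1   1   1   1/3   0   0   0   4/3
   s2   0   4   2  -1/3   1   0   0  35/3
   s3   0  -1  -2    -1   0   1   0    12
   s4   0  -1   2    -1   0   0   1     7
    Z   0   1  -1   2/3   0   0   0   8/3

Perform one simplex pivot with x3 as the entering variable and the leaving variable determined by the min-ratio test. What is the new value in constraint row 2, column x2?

Ratio test on column x3 — row 1: (4/3)/1 = 4/3; row 2: (35/3)/2 = 35/6; row 3: entry -2 ≤ 0; row 4: 7/2 = 7/2. Minimum is 4/3 at row 1 (x1 leaves); pivot element 1.
Divide row 1 by 1; eliminate column x3 from the other rows.
Row 2 update in column x2: 4 − 2·1 = 2.

2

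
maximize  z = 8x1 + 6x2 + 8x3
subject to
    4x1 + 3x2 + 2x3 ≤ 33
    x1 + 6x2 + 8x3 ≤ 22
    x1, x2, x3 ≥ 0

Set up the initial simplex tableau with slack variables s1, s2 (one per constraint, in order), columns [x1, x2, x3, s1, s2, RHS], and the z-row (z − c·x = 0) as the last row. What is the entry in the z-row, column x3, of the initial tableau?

The z-row carries the negated objective coefficients: the x3 entry is -8.

-8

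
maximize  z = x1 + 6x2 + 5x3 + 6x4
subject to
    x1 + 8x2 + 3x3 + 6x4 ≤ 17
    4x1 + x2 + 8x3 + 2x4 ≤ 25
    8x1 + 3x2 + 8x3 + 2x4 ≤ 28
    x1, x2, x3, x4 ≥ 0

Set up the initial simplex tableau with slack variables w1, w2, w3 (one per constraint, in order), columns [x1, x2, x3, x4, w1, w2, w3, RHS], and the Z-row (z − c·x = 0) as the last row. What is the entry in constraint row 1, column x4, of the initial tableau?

Constraint 1 has coefficient 6 on x4.

6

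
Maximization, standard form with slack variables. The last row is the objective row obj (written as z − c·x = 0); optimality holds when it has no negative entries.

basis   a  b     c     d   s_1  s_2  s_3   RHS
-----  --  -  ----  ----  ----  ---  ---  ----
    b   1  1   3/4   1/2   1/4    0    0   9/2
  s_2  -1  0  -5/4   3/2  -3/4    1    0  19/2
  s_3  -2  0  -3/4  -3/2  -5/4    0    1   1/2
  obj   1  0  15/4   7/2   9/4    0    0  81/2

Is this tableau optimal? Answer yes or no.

yes

Every obj-row coefficient is ≥ 0, so the tableau is optimal.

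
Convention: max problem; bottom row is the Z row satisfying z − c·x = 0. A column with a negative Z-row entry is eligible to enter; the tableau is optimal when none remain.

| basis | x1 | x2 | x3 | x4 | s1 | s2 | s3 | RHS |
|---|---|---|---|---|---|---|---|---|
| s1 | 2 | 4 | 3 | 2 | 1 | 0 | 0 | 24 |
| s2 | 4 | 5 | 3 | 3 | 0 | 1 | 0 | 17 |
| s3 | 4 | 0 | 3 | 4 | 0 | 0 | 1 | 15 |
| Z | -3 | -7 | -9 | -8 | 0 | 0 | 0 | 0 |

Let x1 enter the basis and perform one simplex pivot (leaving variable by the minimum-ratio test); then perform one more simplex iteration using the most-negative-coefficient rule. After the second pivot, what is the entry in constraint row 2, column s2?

1/5

Ratio test on column x1 — row 1: 24/2 = 12; row 2: 17/4 = 17/4; row 3: 15/4 = 15/4. Minimum is 15/4 at row 3 (s3 leaves); pivot element 4.
Divide row 3 by 4; eliminate column x1 from the other rows.
Second iteration: most negative Z-row entry is -7 in column x2, so x2 enters.
Ratio test on column x2 — row 1: (33/2)/4 = 33/8; row 2: 2/5 = 2/5; row 3: entry 0 ≤ 0. Minimum is 2/5 at row 2 (s2 leaves); pivot element 5.
Divide row 2 by 5; eliminate column x2 from the other rows.
After both pivots, the entry at constraint row 2, column s2 is 1/5.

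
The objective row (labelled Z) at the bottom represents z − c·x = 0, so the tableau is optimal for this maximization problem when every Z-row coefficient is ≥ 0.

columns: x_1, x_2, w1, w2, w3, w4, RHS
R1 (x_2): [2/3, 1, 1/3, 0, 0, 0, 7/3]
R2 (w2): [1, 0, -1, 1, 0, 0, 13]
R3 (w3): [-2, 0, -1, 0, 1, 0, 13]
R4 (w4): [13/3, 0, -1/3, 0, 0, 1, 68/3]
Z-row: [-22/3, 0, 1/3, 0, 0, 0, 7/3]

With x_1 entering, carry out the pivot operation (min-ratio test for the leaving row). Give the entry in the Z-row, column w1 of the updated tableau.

Ratio test on column x_1 — row 1: (7/3)/(2/3) = 7/2; row 2: 13/1 = 13; row 3: entry -2 ≤ 0; row 4: (68/3)/(13/3) = 68/13. Minimum is 7/2 at row 1 (x_2 leaves); pivot element 2/3.
Divide row 1 by 2/3; eliminate column x_1 from the other rows.
Z-row update in column w1: 1/3 − (-22/3)·(1/2) = 4.

4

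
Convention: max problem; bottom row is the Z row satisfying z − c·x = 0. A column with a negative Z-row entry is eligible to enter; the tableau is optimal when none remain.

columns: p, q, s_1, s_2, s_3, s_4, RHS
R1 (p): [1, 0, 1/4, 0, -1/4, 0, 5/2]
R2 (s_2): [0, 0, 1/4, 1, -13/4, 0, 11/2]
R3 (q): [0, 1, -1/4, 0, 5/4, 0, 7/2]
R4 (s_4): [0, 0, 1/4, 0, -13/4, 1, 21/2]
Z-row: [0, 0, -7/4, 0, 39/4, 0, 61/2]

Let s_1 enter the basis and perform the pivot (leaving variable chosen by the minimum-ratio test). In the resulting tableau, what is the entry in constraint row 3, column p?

Ratio test on column s_1 — row 1: (5/2)/(1/4) = 10; row 2: (11/2)/(1/4) = 22; row 3: entry -1/4 ≤ 0; row 4: (21/2)/(1/4) = 42. Minimum is 10 at row 1 (p leaves); pivot element 1/4.
Divide row 1 by 1/4; eliminate column s_1 from the other rows.
Row 3 update in column p: 0 − (-1/4)·4 = 1.

1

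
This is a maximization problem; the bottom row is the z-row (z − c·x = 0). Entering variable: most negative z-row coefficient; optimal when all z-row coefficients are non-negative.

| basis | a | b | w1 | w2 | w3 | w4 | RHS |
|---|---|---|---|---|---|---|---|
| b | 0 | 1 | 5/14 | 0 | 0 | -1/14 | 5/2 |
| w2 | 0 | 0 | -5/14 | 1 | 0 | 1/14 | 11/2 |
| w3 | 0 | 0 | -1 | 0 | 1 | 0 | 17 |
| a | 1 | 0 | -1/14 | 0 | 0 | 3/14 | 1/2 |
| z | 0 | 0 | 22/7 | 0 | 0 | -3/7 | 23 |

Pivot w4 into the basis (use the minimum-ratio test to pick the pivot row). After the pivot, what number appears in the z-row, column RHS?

24

Ratio test on column w4 — row 1: entry -1/14 ≤ 0; row 2: (11/2)/(1/14) = 77; row 3: entry 0 ≤ 0; row 4: (1/2)/(3/14) = 7/3. Minimum is 7/3 at row 4 (a leaves); pivot element 3/14.
Divide row 4 by 3/14; eliminate column w4 from the other rows.
z-row update in column RHS: 23 − (-3/7)·(7/3) = 24.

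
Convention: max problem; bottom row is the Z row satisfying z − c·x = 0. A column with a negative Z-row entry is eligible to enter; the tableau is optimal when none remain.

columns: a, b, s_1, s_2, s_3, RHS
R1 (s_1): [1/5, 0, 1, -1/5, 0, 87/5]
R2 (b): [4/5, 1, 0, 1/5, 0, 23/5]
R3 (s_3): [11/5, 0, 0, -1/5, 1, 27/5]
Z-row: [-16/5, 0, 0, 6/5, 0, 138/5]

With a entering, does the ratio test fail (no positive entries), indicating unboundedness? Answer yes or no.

no

Column a has positive entries in row(s) 1, 2, 3, so the ratio test bounds it — not unbounded.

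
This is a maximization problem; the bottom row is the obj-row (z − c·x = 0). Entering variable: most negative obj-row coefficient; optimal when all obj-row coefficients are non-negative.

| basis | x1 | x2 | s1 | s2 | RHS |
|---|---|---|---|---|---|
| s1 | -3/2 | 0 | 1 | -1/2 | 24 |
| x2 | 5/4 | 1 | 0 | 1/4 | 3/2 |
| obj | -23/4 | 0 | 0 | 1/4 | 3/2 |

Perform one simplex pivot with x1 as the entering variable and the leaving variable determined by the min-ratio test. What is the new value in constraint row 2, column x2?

4/5

Ratio test on column x1 — row 1: entry -3/2 ≤ 0; row 2: (3/2)/(5/4) = 6/5. Minimum is 6/5 at row 2 (x2 leaves); pivot element 5/4.
Divide row 2 by 5/4; eliminate column x1 from the other rows.
In the new row 2, the x2 entry is the old entry divided by the pivot: 1/(5/4) = 4/5.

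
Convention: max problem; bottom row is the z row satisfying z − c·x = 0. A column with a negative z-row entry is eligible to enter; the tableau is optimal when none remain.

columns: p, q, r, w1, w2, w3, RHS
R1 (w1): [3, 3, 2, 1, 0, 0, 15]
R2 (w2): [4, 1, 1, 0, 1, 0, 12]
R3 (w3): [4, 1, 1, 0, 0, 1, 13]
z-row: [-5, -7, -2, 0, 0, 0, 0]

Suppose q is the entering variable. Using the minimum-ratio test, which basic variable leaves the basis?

Column q entries and ratios — w1: 15/3 = 5; w2: 12/1 = 12; w3: 13/1 = 13.
Smallest ratio is 5 in the row of w1, so w1 leaves.

w1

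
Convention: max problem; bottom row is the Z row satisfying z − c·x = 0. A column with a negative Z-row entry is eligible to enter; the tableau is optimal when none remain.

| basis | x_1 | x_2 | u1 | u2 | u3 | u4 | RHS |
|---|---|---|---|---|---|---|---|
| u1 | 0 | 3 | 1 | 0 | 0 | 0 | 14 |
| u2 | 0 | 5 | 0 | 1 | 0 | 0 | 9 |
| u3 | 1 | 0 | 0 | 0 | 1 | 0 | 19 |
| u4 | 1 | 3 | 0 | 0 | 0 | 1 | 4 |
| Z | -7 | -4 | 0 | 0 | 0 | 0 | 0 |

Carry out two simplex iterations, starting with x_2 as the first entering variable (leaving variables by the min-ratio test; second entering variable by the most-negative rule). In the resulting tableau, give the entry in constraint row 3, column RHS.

Ratio test on column x_2 — row 1: 14/3 = 14/3; row 2: 9/5 = 9/5; row 3: entry 0 ≤ 0; row 4: 4/3 = 4/3. Minimum is 4/3 at row 4 (u4 leaves); pivot element 3.
Divide row 4 by 3; eliminate column x_2 from the other rows.
Second iteration: most negative Z-row entry is -17/3 in column x_1, so x_1 enters.
Ratio test on column x_1 — row 1: entry -1 ≤ 0; row 2: entry -5/3 ≤ 0; row 3: 19/1 = 19; row 4: (4/3)/(1/3) = 4. Minimum is 4 at row 4 (x_2 leaves); pivot element 1/3.
Divide row 4 by 1/3; eliminate column x_1 from the other rows.
After both pivots, the entry at constraint row 3, column RHS is 15.

15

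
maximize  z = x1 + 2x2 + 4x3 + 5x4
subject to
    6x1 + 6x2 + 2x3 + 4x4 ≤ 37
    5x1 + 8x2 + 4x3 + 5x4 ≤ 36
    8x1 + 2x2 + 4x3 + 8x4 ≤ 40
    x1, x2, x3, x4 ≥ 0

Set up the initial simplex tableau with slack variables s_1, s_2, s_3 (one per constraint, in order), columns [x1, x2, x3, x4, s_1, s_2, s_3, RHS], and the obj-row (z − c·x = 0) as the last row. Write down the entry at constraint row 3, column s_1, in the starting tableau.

Slack s_1 belongs to constraint 1; its column is the unit vector e_1, so the entry in row 3 is 0.

0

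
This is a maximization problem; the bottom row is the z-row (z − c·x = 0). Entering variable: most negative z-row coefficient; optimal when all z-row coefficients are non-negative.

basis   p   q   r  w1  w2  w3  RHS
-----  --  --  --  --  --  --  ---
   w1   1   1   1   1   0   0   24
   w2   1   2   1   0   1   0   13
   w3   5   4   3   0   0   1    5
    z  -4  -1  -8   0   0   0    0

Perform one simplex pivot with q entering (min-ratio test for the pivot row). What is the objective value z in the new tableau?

Ratio test on column q — row 1: 24/1 = 24; row 2: 13/2 = 13/2; row 3: 5/4 = 5/4. Minimum is 5/4 at row 3 (w3 leaves); pivot element 4.
Pivot on row 3; the z-row RHS becomes 0 − (-1)·(5/4) = 5/4.

5/4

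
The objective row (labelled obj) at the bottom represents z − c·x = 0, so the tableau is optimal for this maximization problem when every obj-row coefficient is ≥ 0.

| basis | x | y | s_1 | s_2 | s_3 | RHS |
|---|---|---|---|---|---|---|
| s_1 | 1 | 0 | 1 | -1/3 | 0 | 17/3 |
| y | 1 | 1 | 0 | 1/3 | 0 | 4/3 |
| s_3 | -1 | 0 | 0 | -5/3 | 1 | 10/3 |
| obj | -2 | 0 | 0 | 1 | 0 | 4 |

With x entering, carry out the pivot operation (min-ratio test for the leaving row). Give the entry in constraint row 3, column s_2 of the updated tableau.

-4/3

Ratio test on column x — row 1: (17/3)/1 = 17/3; row 2: (4/3)/1 = 4/3; row 3: entry -1 ≤ 0. Minimum is 4/3 at row 2 (y leaves); pivot element 1.
Divide row 2 by 1; eliminate column x from the other rows.
Row 3 update in column s_2: -5/3 − (-1)·(1/3) = -4/3.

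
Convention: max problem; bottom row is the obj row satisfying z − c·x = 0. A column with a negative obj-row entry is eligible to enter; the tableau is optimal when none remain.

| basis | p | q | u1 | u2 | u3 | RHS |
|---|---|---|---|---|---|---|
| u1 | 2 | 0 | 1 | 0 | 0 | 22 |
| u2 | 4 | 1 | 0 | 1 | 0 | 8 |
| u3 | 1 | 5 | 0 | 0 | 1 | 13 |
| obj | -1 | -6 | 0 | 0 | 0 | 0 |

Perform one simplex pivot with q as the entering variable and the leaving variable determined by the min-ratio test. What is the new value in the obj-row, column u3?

6/5

Ratio test on column q — row 1: entry 0 ≤ 0; row 2: 8/1 = 8; row 3: 13/5 = 13/5. Minimum is 13/5 at row 3 (u3 leaves); pivot element 5.
Divide row 3 by 5; eliminate column q from the other rows.
obj-row update in column u3: 0 − (-6)·(1/5) = 6/5.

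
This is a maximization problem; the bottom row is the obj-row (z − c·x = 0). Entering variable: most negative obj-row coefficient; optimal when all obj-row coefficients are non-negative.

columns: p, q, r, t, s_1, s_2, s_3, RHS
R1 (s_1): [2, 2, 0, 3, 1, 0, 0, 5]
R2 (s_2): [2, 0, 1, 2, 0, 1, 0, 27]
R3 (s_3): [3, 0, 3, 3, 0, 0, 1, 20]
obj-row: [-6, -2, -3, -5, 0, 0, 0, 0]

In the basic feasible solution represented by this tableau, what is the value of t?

0

t is not in the basis, so in the current basic feasible solution t = 0.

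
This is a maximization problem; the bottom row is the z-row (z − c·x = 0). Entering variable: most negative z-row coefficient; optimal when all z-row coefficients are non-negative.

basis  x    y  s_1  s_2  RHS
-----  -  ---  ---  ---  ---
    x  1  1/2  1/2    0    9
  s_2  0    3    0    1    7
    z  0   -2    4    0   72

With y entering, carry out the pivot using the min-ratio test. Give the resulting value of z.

230/3

Ratio test on column y — row 1: 9/(1/2) = 18; row 2: 7/3 = 7/3. Minimum is 7/3 at row 2 (s_2 leaves); pivot element 3.
Pivot on row 2; the z-row RHS becomes 72 − (-2)·(7/3) = 230/3.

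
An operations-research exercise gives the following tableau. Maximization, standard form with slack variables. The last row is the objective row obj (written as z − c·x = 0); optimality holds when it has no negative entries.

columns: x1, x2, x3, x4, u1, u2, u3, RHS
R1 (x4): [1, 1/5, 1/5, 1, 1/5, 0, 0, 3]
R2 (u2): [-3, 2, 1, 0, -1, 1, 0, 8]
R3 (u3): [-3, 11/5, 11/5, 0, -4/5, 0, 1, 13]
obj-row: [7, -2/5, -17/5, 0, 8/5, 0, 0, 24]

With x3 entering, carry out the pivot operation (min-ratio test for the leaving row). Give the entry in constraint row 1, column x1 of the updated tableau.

14/11

Ratio test on column x3 — row 1: 3/(1/5) = 15; row 2: 8/1 = 8; row 3: 13/(11/5) = 65/11. Minimum is 65/11 at row 3 (u3 leaves); pivot element 11/5.
Divide row 3 by 11/5; eliminate column x3 from the other rows.
Row 1 update in column x1: 1 − (1/5)·(-15/11) = 14/11.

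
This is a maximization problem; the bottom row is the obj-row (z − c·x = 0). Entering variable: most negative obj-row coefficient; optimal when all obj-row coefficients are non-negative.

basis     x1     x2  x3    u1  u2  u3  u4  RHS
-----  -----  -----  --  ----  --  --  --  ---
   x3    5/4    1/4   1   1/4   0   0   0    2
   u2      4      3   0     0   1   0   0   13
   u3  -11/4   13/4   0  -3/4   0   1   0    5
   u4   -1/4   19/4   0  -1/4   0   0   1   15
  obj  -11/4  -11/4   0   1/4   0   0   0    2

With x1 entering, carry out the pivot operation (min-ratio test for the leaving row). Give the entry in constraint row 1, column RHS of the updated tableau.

Ratio test on column x1 — row 1: 2/(5/4) = 8/5; row 2: 13/4 = 13/4; row 3: entry -11/4 ≤ 0; row 4: entry -1/4 ≤ 0. Minimum is 8/5 at row 1 (x3 leaves); pivot element 5/4.
Divide row 1 by 5/4; eliminate column x1 from the other rows.
In the new row 1, the RHS entry is the old entry divided by the pivot: 2/(5/4) = 8/5.

8/5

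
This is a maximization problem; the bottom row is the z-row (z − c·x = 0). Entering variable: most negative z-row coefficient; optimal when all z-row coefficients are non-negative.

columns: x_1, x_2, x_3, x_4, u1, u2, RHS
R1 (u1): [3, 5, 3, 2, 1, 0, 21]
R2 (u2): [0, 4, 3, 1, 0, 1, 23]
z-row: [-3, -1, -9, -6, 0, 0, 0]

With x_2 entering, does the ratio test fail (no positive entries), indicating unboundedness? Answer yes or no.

no

Column x_2 has positive entries in row(s) 1, 2, so the ratio test bounds it — not unbounded.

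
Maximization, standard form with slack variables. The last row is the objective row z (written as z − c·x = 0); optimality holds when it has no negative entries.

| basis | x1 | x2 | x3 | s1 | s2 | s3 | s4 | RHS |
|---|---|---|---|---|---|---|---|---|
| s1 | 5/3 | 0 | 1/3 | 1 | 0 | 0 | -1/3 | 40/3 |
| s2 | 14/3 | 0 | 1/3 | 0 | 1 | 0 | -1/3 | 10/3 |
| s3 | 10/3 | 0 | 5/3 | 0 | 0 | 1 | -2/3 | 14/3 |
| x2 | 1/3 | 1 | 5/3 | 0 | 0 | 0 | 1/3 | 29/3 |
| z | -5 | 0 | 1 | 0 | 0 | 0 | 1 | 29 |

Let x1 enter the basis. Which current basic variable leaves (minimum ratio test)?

s2

Column x1 entries and ratios — s1: (40/3)/(5/3) = 8; s2: (10/3)/(14/3) = 5/7; s3: (14/3)/(10/3) = 7/5; x2: (29/3)/(1/3) = 29.
Smallest ratio is 5/7 in the row of s2, so s2 leaves.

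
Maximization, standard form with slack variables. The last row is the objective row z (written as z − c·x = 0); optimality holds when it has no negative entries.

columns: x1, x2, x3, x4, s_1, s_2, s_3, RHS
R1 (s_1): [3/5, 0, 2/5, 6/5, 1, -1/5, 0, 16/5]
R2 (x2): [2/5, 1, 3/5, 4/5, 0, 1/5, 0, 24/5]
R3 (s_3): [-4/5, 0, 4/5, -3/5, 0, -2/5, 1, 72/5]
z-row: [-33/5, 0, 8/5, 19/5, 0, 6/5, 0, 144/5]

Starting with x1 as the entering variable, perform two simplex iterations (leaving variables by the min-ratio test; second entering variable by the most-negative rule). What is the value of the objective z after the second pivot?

Ratio test on column x1 — row 1: (16/5)/(3/5) = 16/3; row 2: (24/5)/(2/5) = 12; row 3: entry -4/5 ≤ 0. Minimum is 16/3 at row 1 (s_1 leaves); pivot element 3/5.
Pivot on row 1; the z-row RHS becomes 144/5 − (-33/5)·(16/3) = 64.
Next entering variable (most negative z-row entry -1): s_2.
Ratio test on column s_2 — row 1: entry -1/3 ≤ 0; row 2: (8/3)/(1/3) = 8; row 3: entry -2/3 ≤ 0. Minimum is 8 at row 2 (x2 leaves); pivot element 1/3.
After the second pivot the z-row RHS is 64 − (-1)·8 = 72.

72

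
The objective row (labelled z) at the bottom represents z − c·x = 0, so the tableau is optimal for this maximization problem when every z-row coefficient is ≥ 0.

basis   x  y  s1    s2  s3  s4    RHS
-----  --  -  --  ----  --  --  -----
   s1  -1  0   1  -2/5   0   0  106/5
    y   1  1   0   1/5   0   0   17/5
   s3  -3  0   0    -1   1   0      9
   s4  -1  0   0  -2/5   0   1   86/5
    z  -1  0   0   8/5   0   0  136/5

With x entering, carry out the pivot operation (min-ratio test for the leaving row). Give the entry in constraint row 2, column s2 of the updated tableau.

Ratio test on column x — row 1: entry -1 ≤ 0; row 2: (17/5)/1 = 17/5; row 3: entry -3 ≤ 0; row 4: entry -1 ≤ 0. Minimum is 17/5 at row 2 (y leaves); pivot element 1.
Divide row 2 by 1; eliminate column x from the other rows.
In the new row 2, the s2 entry is the old entry divided by the pivot: (1/5)/1 = 1/5.

1/5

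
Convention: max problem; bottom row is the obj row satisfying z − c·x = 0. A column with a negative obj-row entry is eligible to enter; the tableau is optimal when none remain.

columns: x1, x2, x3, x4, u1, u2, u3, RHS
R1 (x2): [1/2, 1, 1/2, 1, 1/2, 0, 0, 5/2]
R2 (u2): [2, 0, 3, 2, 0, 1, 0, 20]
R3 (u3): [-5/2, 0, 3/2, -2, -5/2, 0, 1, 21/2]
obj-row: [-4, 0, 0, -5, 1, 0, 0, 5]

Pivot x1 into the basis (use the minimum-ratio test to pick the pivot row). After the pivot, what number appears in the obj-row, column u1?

Ratio test on column x1 — row 1: (5/2)/(1/2) = 5; row 2: 20/2 = 10; row 3: entry -5/2 ≤ 0. Minimum is 5 at row 1 (x2 leaves); pivot element 1/2.
Divide row 1 by 1/2; eliminate column x1 from the other rows.
obj-row update in column u1: 1 − (-4)·1 = 5.

5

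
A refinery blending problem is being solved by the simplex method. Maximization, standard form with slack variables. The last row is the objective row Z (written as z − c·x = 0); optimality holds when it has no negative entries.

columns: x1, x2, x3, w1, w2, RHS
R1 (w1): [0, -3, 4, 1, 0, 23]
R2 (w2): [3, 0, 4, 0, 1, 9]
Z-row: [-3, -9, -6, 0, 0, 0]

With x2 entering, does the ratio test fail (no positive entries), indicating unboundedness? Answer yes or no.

Every constraint-row entry in column x2 is ≤ 0, so increasing x2 is unbounded.

yes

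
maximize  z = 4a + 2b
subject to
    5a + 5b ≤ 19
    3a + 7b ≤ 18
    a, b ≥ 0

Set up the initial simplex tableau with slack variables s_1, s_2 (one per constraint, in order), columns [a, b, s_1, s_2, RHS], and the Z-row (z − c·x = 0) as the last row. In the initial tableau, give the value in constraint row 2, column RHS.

18

The RHS of constraint 2 is b_2 = 18.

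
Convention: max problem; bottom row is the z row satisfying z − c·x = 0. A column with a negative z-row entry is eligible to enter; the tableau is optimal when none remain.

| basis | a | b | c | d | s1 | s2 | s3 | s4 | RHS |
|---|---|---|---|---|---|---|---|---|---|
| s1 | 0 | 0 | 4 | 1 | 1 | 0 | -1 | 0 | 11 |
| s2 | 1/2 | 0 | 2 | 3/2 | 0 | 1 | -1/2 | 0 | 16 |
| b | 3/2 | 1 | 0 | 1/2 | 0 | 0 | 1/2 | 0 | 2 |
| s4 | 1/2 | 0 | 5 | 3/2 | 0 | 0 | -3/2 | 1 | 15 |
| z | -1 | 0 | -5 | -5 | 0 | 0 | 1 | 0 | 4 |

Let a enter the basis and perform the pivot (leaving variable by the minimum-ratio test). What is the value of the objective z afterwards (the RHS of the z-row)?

16/3

Ratio test on column a — row 1: entry 0 ≤ 0; row 2: 16/(1/2) = 32; row 3: 2/(3/2) = 4/3; row 4: 15/(1/2) = 30. Minimum is 4/3 at row 3 (b leaves); pivot element 3/2.
Pivot on row 3; the z-row RHS becomes 4 − (-1)·(4/3) = 16/3.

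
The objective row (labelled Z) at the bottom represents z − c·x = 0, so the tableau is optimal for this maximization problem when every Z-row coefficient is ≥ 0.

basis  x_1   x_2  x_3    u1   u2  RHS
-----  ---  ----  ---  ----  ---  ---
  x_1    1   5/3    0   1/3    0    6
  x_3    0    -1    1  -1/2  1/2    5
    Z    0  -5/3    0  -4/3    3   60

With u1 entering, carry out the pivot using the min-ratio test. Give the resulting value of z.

Ratio test on column u1 — row 1: 6/(1/3) = 18; row 2: entry -1/2 ≤ 0. Minimum is 18 at row 1 (x_1 leaves); pivot element 1/3.
Pivot on row 1; the Z-row RHS becomes 60 − (-4/3)·18 = 84.

84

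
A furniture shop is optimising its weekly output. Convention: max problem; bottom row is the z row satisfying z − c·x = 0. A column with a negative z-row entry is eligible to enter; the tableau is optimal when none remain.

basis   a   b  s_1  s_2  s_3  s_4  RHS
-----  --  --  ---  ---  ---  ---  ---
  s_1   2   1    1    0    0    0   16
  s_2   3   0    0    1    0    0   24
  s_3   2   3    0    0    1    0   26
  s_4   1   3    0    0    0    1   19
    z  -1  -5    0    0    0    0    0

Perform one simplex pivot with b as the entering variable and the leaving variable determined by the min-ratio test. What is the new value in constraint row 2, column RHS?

Ratio test on column b — row 1: 16/1 = 16; row 2: entry 0 ≤ 0; row 3: 26/3 = 26/3; row 4: 19/3 = 19/3. Minimum is 19/3 at row 4 (s_4 leaves); pivot element 3.
Divide row 4 by 3; eliminate column b from the other rows.
Row 2 update in column RHS: 24 − 0·(19/3) = 24.

24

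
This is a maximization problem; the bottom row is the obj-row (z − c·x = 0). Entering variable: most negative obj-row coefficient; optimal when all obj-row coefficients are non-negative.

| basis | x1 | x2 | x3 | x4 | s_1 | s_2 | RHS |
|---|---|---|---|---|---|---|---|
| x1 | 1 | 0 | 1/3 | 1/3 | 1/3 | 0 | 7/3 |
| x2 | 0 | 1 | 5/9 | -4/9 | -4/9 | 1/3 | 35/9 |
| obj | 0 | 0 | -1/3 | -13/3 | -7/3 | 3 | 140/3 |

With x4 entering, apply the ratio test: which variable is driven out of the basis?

Column x4 entries and ratios — x1: (7/3)/(1/3) = 7; x2: -4/9 ≤ 0, skip.
Smallest ratio is 7 in the row of x1, so x1 leaves.

x1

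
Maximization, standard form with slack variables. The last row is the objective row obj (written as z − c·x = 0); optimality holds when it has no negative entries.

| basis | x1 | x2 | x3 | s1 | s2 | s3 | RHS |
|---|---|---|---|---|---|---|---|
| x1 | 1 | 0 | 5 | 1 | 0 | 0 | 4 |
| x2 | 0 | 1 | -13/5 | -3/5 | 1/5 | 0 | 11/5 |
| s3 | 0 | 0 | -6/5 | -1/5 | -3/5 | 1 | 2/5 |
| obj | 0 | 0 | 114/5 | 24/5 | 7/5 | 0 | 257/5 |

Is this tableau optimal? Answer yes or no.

Every obj-row coefficient is ≥ 0, so the tableau is optimal.

yes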